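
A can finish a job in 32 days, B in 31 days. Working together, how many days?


Rate of A = 1/32 per day
Rate of B = 1/31 per day
Combined rate = 1/32 + 1/31 = 63/992 ≈ 0.0635 per day
Days = 1 / combined rate = 992/63
≈ 15.75 days

15.75 days


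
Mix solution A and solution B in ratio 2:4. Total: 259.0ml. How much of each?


Total parts = 2 + 4 = 6
solution A: 259.0 × 2/6 = 86.3ml
solution B: 259.0 × 4/6 = 172.7ml
= 86.3ml and 172.7ml

86.3ml and 172.7ml


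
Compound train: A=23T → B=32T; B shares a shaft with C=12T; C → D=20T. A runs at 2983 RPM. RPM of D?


Stage 1: RPM_B = RPM_A × t_A/t_B = 2983 × 23/32 = 68609/32 ≈ 2144.03
B and C share a shaft → RPM_C = RPM_B
Stage 2: RPM_D = RPM_C × t_C/t_D = RPM_A × (t_A×t_C)/(t_B×t_D)
Overall ratio = (23×12)/(32×20) = 276/640
RPM_D = 2983 × 276/640 = 823308/640
≈ 1286.42 RPM

1286.42 RPM


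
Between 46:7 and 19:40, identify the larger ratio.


46/7 = 6.5714
19/40 = 0.4750
6.5714 > 0.4750, so 46:7 is greater
= 46:7

46:7


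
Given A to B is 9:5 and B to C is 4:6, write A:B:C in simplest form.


Match B: multiply A:B by 4 → 36:20
Multiply B:C by 5 → 20:30
Combined: 36:20:30
GCD = 2
= 18:10:15

18:10:15


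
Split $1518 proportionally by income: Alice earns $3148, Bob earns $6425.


Total income = 3148 + 6425 = $9573
Alice: $1518 × 3148/9573 = $499.18
Bob: $1518 × 6425/9573 = $1018.82
= Alice: $499.18, Bob: $1018.82

Alice: $499.18, Bob: $1018.82


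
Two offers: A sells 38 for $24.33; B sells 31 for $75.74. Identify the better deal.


Deal A: $24.33/38 = $0.6403/unit
Deal B: $75.74/31 = $2.4432/unit
A is cheaper per unit
= Deal A

Deal A


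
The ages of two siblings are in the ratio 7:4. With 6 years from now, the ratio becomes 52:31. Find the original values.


Let A = 7k, B = 4k.
(7k + 6) / (4k + 6) = 52/31
Cross-multiply: 31(7k + 6) = 52(4k + 6)
217k + 186 = 208k + 312
217k - 208k = 312 - 186
9k = 126
k = 126/9 = 14
A = 7×14 = 98, B = 4×14 = 56
= A = 98, B = 56

A = 98, B = 56


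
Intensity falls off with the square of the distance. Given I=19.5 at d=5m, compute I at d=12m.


I₁d₁² = I₂d₂²
I₂ = I₁ × (d₁/d₂)²
= 19.5 × (5/12)²
= 19.5 × 25/144
= 487.5/144
≈ 3.3854

3.3854


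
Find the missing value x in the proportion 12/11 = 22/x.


Cross multiply: 12 × x = 11 × 22
12x = 242
x = 242 / 12
= 20.17

20.17


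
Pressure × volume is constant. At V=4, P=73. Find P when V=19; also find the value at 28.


Inverse proportion: x × y = constant
k = 4 × 73 = 292
At x=19: k/19 = 15.37
At x=28: k/28 = 10.43
= 15.37 and 10.43

15.37 and 10.43


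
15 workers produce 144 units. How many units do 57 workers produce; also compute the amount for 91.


Direct proportion: y/x = constant
k = 144/15 = 9.6000
y at x=57: k × 57 = 144 × 57 / 15 = 8208/15 = 547.20
y at x=91: k × 91 = 144 × 91 / 15 = 13104/15 = 873.60
= 547.20 and 873.60

547.20 and 873.60


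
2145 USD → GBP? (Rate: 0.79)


Amount × rate = 2145 × 0.79
= 1694.55 GBP

1694.55 GBP


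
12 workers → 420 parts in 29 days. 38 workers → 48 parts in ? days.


Days ∝ work / workers, so d₂ = d₁ × (m₁/m₂) × (w₂/w₁)
Workers factor (inverse): 12/38 ≈ 0.3158
Work factor (direct): 48/420 ≈ 0.1143
d₂ = 29 × 12/38 × 48/420 = (29 × 12 × 48) / (38 × 420) = 16704/15960
≈ 1.05 days

1.05 days


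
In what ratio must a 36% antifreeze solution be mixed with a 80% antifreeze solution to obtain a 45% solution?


Let x parts of 36% mix with y parts of 80%.
36x + 80y = 45(x + y)
36x + 80y = 45x + 45y
x(36 - 45) = y(45 - 80)
x/y = (80 - 45)/(45 - 36) = 35/9
Simplify: 35:9
= 35:9

35:9


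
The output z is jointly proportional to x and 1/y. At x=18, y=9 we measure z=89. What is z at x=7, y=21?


z = k·x/y
Solve for k using the known point: k = z·y/x = 89×9/18 = 801/18 = 44.5000
Now evaluate at x=7, y=21:
z = k × 7 / 21 = (801 × 7) / (18 × 21) = 5607/378
≈ 14.8333

14.8333


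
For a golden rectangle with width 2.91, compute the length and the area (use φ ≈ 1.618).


φ = (1 + √5) / 2 ≈ 1.618
Length = width × φ = 2.91 × 1.618 = 4.70838
≈ 4.71
Area = width × length = 2.91 × 4.70838 = 13.7013858 ≈ 13.70
= Length: 4.71, Area: 13.70

Length: 4.71, Area: 13.70


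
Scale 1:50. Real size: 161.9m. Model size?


Model size = real / scale
= 161.9 / 50
= 3.2380 m

3.2380 m


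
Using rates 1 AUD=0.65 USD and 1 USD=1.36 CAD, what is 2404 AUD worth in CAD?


Step 1: 2404 AUD × 0.65 = 1562.60 USD
Step 2: 1562.60 USD × 1.36 = 2125.14 CAD
Implied rate AUD→CAD = 0.65 × 1.36 = 0.8840
= 2125.14 CAD

2125.14 CAD


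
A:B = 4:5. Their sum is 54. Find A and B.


Let A = 4k, B = 5k.
4k + 5k = 54
9k = 54 → k = 54/9 = 6
A = 4×6 = 24, B = 5×6 = 30
= A = 24, B = 30

A = 24, B = 30


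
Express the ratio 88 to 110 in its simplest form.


GCD(88, 110) = 22
88/22 : 110/22
= 4:5

4:5


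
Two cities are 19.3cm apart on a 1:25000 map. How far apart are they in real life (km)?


Real distance = map distance × scale
= 19.3cm × 25000
= 482500 cm = 4825.0 m
= 4.825 km

4.825 km


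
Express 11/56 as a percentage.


Percentage = (part / whole) × 100
= (11 / 56) × 100
≈ 19.64%

19.64%


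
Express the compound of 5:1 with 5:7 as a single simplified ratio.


Compound ratio = (5×5) : (1×7)
= 25:7
GCD = 1
= 25:7

25:7


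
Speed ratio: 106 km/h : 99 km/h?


Ratio = 106:99
GCD = 1
Simplified = 106:99
Time ratio (same distance) = 99:106
Speed ratio = 106:99

106:99


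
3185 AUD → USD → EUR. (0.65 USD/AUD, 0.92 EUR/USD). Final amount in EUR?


Step 1: 3185 AUD × 0.65 = 2070.25 USD
Step 2: 2070.25 USD × 0.92 = 1904.63 EUR
Implied rate AUD→EUR = 0.65 × 0.92 = 0.5980
= 1904.63 EUR

1904.63 EUR


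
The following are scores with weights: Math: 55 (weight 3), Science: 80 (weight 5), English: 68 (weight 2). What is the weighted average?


Numerator = 55×3 + 80×5 + 68×2
= 165 + 400 + 136
= 701
Total weight = 10
Weighted avg = 701/10
= 70.10

70.10


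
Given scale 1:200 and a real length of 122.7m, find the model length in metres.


Model size = real / scale
= 122.7 / 200
= 0.6135 m

0.6135 m


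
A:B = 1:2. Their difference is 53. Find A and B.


Let A = 1k, B = 2k.
2k - 1k = 53
1k = 53 → k = 53/1 = 53
A = 1×53 = 53, B = 2×53 = 106
= A = 53, B = 106

A = 53, B = 106


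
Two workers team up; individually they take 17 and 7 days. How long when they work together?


Rate of A = 1/17 per day
Rate of B = 1/7 per day
Combined rate = 1/17 + 1/7 = 24/119 ≈ 0.2017 per day
Days = 1 / combined rate = 119/24
≈ 4.96 days

4.96 days


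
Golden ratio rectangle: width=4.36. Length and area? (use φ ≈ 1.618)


φ = (1 + √5) / 2 ≈ 1.618
Length = width × φ = 4.36 × 1.618 = 7.05448
≈ 7.05
Area = width × length = 4.36 × 7.05448 = 30.7575328 ≈ 30.76
= Length: 7.05, Area: 30.76

Length: 7.05, Area: 30.76


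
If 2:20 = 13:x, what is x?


Cross multiply: 2 × x = 20 × 13
2x = 260
x = 260 / 2
= 130.00

130.00


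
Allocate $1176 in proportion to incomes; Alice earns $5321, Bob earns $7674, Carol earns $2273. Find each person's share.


Total income = 5321 + 7674 + 2273 = $15268
Alice: $1176 × 5321/15268 = $409.84
Bob: $1176 × 7674/15268 = $591.08
Carol: $1176 × 2273/15268 = $175.08
= Alice: $409.84, Bob: $591.08, Carol: $175.08

Alice: $409.84, Bob: $591.08, Carol: $175.08


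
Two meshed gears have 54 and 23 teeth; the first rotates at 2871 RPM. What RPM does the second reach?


Gear ratio = 54:23 = 54:23
RPM_B = RPM_A × (teeth_A / teeth_B)
= 2871 × (54/23)
= 6740.6 RPM

6740.6 RPM


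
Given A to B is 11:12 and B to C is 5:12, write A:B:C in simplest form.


Match B: multiply A:B by 5 → 55:60
Multiply B:C by 12 → 60:144
Combined: 55:60:144
GCD = 1
= 55:60:144

55:60:144


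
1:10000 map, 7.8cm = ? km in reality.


Real distance = map distance × scale
= 7.8cm × 10000
= 78000 cm = 780.0 m
= 0.780 km

0.780 km


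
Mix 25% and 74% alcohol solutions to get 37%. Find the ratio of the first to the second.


Let x parts of 25% mix with y parts of 74%.
25x + 74y = 37(x + y)
25x + 74y = 37x + 37y
x(25 - 37) = y(37 - 74)
x/y = (74 - 37)/(37 - 25) = 37/12
Simplify: 37:12
= 37:12

37:12


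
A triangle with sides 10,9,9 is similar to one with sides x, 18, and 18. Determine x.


Scale factor = 18/9 = 2
Missing side = 10 × 2
= 20.0

20.0


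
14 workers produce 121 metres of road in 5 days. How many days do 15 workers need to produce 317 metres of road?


Days ∝ work / workers, so d₂ = d₁ × (m₁/m₂) × (w₂/w₁)
Workers factor (inverse): 14/15 ≈ 0.9333
Work factor (direct): 317/121 ≈ 2.6198
d₂ = 5 × 14/15 × 317/121 = (5 × 14 × 317) / (15 × 121) = 22190/1815
≈ 12.23 days

12.23 days


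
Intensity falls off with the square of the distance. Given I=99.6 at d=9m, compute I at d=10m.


I₁d₁² = I₂d₂²
I₂ = I₁ × (d₁/d₂)²
= 99.6 × (9/10)²
= 99.6 × 81/100
= 8067.6/100
= 80.6760

80.6760


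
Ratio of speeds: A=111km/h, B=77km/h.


Ratio = 111:77
GCD = 1
Simplified = 111:77
Time ratio (same distance) = 77:111
Speed ratio = 111:77

111:77


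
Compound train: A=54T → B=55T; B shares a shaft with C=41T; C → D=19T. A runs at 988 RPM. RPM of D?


Stage 1: RPM_B = RPM_A × t_A/t_B = 988 × 54/55 = 53352/55 ≈ 970.04
B and C share a shaft → RPM_C = RPM_B
Stage 2: RPM_D = RPM_C × t_C/t_D = RPM_A × (t_A×t_C)/(t_B×t_D)
Overall ratio = (54×41)/(55×19) = 2214/1045
RPM_D = 988 × 2214/1045 = 2187432/1045
≈ 2093.24 RPM

2093.24 RPM


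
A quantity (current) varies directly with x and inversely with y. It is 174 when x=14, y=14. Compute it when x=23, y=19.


z = k·x/y
Solve for k using the known point: k = z·y/x = 174×14/14 = 2436/14 = 174.0000
Now evaluate at x=23, y=19:
z = k × 23 / 19 = (2436 × 23) / (14 × 19) = 56028/266
≈ 210.6316

210.6316


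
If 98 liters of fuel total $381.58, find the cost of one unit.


Unit rate = total / quantity
= 381.58 / 98
= $3.89 per unit

$3.89 per unit


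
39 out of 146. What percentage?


Percentage = (part / whole) × 100
= (39 / 146) × 100
≈ 26.71%

26.71%


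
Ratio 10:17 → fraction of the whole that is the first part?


Total parts = 10 + 17 = 27
First part: 10/27 = 10/27
= 10/27

10/27


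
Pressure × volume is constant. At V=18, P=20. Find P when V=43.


Inverse proportion: x × y = constant
k = 18 × 20 = 360
y₂ = k / 43 = 360 / 43
= 8.37

8.37


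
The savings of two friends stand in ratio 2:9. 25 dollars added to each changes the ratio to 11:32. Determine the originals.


Let A = 2k, B = 9k.
(2k + 25) / (9k + 25) = 11/32
Cross-multiply: 32(2k + 25) = 11(9k + 25)
64k + 800 = 99k + 275
64k - 99k = 275 - 800
-35k = -525
k = -525/-35 = 15
A = 2×15 = 30, B = 9×15 = 135
= A = 30, B = 135

A = 30, B = 135


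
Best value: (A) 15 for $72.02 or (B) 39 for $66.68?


Deal A: $72.02/15 = $4.8013/unit
Deal B: $66.68/39 = $1.7097/unit
B is cheaper per unit
= Deal B

Deal B


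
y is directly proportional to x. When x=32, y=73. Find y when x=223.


Direct proportion: y/x = constant
k = 73/32 ≈ 2.2813
y₂ = k × 223 = 73 × 223 / 32 = 16279/32
≈ 508.72

508.72


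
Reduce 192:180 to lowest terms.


GCD(192, 180) = 12
192/12 : 180/12
= 16:15

16:15


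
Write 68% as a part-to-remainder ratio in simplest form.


68% means 68 parts out of 100; remainder = 32
Part : remainder = 68:32
GCD = 4
= 17:8

17:8


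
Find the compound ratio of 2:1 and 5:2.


Compound ratio = (2×5) : (1×2)
= 10:2
GCD = 2
= 5:1

5:1


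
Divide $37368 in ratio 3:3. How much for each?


Total parts = 3 + 3 = 6
Part 1: 37368 × 3/6 = 18684.00
Part 2: 37368 × 3/6 = 18684.00
= Part 1: $18684.00, Part 2: $18684.00

Part 1: $18684.00, Part 2: $18684.00


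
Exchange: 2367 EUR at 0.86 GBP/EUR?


Amount × rate = 2367 × 0.86
= 2035.62 GBP

2035.62 GBP


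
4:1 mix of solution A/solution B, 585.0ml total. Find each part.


Total parts = 4 + 1 = 5
solution A: 585.0 × 4/5 = 468.0ml
solution B: 585.0 × 1/5 = 117.0ml
= 468.0ml and 117.0ml

468.0ml and 117.0ml


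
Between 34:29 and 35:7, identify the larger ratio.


34/29 = 1.1724
35/7 = 5.0000
1.1724 < 5.0000, so 34:29 is less
= 35:7

35:7


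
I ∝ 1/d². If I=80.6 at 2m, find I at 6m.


I₁d₁² = I₂d₂²
I₂ = I₁ × (d₁/d₂)²
= 80.6 × (2/6)²
= 80.6 × 4/36
= 322.4/36
≈ 8.9556

8.9556


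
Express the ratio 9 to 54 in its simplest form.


GCD(9, 54) = 9
9/9 : 54/9
= 1:6

1:6


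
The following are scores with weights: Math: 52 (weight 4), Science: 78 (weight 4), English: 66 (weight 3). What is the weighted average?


Numerator = 52×4 + 78×4 + 66×3
= 208 + 312 + 198
= 718
Total weight = 11
Weighted avg = 718/11
= 65.27

65.27


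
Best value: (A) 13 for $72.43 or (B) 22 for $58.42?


Deal A: $72.43/13 = $5.5715/unit
Deal B: $58.42/22 = $2.6555/unit
B is cheaper per unit
= Deal B

Deal B


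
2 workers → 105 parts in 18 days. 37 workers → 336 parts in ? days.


Days ∝ work / workers, so d₂ = d₁ × (m₁/m₂) × (w₂/w₁)
Workers factor (inverse): 2/37 ≈ 0.0541
Work factor (direct): 336/105 = 3.2000
d₂ = 18 × 2/37 × 336/105 = (18 × 2 × 336) / (37 × 105) = 12096/3885
≈ 3.11 days

3.11 days


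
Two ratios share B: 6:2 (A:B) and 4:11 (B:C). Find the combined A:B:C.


Match B: multiply A:B by 4 → 24:8
Multiply B:C by 2 → 8:22
Combined: 24:8:22
GCD = 2
= 12:4:11

12:4:11


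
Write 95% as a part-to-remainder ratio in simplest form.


95% means 95 parts out of 100; remainder = 5
Part : remainder = 95:5
GCD = 5
= 19:1

19:1


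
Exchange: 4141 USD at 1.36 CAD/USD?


Amount × rate = 4141 × 1.36
= 5631.76 CAD

5631.76 CAD


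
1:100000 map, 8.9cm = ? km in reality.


Real distance = map distance × scale
= 8.9cm × 100000
= 890000 cm = 8900.0 m
= 8.900 km

8.900 km


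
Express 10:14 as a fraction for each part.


Total parts = 10 + 14 = 24
First part: 10/24 = 5/12
Second part: 14/24 = 7/12
= 5/12 and 7/12

5/12 and 7/12


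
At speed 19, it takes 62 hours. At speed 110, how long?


Inverse proportion: x × y = constant
k = 19 × 62 = 1178
y₂ = k / 110 = 1178 / 110
= 10.71

10.71


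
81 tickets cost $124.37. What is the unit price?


Unit rate = total / quantity
= 124.37 / 81
= $1.54 per unit

$1.54 per unit


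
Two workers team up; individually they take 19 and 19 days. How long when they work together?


Rate of A = 1/19 per day
Rate of B = 1/19 per day
Combined rate = 1/19 + 1/19 = 38/361 ≈ 0.1053 per day
Days = 1 / combined rate = 361/38
= 9.50 days

9.50 days


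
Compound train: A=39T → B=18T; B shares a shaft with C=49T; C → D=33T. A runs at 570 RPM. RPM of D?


Stage 1: RPM_B = RPM_A × t_A/t_B = 570 × 39/18 = 22230/18 = 1235.00
B and C share a shaft → RPM_C = RPM_B
Stage 2: RPM_D = RPM_C × t_C/t_D = RPM_A × (t_A×t_C)/(t_B×t_D)
Overall ratio = (39×49)/(18×33) = 1911/594
RPM_D = 570 × 1911/594 = 1089270/594
≈ 1833.79 RPM

1833.79 RPM


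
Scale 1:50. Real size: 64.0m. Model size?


Model size = real / scale
= 64.0 / 50
= 1.2800 m

1.2800 m


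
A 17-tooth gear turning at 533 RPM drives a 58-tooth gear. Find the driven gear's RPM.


Gear ratio = 17:58 = 17:58
RPM_B = RPM_A × (teeth_A / teeth_B)
= 533 × (17/58)
= 156.2 RPM

156.2 RPM


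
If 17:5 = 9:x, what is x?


Cross multiply: 17 × x = 5 × 9
17x = 45
x = 45 / 17
= 2.65

2.65


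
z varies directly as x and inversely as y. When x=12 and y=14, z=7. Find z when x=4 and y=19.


z = k·x/y
Solve for k using the known point: k = z·y/x = 7×14/12 = 98/12 ≈ 8.1667
Now evaluate at x=4, y=19:
z = k × 4 / 19 = (98 × 4) / (12 × 19) = 392/228
≈ 1.7193

1.7193


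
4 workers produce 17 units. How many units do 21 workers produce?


Direct proportion: y/x = constant
k = 17/4 = 4.2500
y₂ = k × 21 = 17 × 21 / 4 = 357/4
= 89.25

89.25


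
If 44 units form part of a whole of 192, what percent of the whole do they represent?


Percentage = (part / whole) × 100
= (44 / 192) × 100
≈ 22.92%

22.92%


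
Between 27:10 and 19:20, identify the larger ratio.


27/10 = 2.7000
19/20 = 0.9500
2.7000 > 0.9500, so 27:10 is greater
= 27:10

27:10


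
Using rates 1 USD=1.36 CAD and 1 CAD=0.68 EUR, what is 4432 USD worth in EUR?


Step 1: 4432 USD × 1.36 = 6027.52 CAD
Step 2: 6027.52 CAD × 0.68 = 4098.71 EUR
Implied rate USD→EUR = 1.36 × 0.68 = 0.9248
= 4098.71 EUR

4098.71 EUR


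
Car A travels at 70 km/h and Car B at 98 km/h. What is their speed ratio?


Ratio = 70:98
GCD = 14
Simplified = 5:7
Time ratio (same distance) = 7:5
Speed ratio = 5:7

5:7


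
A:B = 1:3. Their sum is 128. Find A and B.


Let A = 1k, B = 3k.
1k + 3k = 128
4k = 128 → k = 128/4 = 32
A = 1×32 = 32, B = 3×32 = 96
= A = 32, B = 96

A = 32, B = 96


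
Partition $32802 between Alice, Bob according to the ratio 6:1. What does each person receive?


Total parts = 6 + 1 = 7
Alice: 32802 × 6/7 = 28116.00
Bob: 32802 × 1/7 = 4686.00
= Alice: $28116.00, Bob: $4686.00

Alice: $28116.00, Bob: $4686.00


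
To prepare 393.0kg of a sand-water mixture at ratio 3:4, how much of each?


Total parts = 3 + 4 = 7
sand: 393.0 × 3/7 = 168.4kg
water: 393.0 × 4/7 = 224.6kg
= 168.4kg and 224.6kg

168.4kg and 224.6kg


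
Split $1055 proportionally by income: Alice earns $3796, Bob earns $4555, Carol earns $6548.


Total income = 3796 + 4555 + 6548 = $14899
Alice: $1055 × 3796/14899 = $268.80
Bob: $1055 × 4555/14899 = $322.54
Carol: $1055 × 6548/14899 = $463.66
= Alice: $268.80, Bob: $322.54, Carol: $463.66

Alice: $268.80, Bob: $322.54, Carol: $463.66


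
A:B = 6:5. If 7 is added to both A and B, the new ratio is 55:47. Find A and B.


Let A = 6k, B = 5k.
(6k + 7) / (5k + 7) = 55/47
Cross-multiply: 47(6k + 7) = 55(5k + 7)
282k + 329 = 275k + 385
282k - 275k = 385 - 329
7k = 56
k = 56/7 = 8
A = 6×8 = 48, B = 5×8 = 40
= A = 48, B = 40

A = 48, B = 40


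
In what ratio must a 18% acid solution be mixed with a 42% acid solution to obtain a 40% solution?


Let x parts of 18% mix with y parts of 42%.
18x + 42y = 40(x + y)
18x + 42y = 40x + 40y
x(18 - 40) = y(40 - 42)
x/y = (42 - 40)/(40 - 18) = 2/22
Simplify: 1:11
= 1:11

1:11


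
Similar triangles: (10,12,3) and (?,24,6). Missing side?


Scale factor = 24/12 = 2
Missing side = 10 × 2
= 20.0

20.0


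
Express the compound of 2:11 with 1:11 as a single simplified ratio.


Compound ratio = (2×1) : (11×11)
= 2:121
GCD = 1
= 2:121

2:121


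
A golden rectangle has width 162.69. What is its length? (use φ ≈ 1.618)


φ = (1 + √5) / 2 ≈ 1.618
Length = width × φ = 162.69 × 1.618 = 263.23242
≈ 263.23

263.23


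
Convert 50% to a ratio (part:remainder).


50% means 50 parts out of 100; remainder = 50
Part : remainder = 50:50
GCD = 50
= 1:1

1:1


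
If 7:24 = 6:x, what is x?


Cross multiply: 7 × x = 24 × 6
7x = 144
x = 144 / 7
= 20.57

20.57


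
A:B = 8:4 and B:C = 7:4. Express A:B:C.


Match B: multiply A:B by 7 → 56:28
Multiply B:C by 4 → 28:16
Combined: 56:28:16
GCD = 4
= 14:7:4

14:7:4


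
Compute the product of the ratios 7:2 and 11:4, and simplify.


Compound ratio = (7×11) : (2×4)
= 77:8
GCD = 1
= 77:8

77:8


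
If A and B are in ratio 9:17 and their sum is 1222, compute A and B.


Let A = 9k, B = 17k.
9k + 17k = 1222
26k = 1222 → k = 1222/26 = 47
A = 9×47 = 423, B = 17×47 = 799
= A = 423, B = 799

A = 423, B = 799


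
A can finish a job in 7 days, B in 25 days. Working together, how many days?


Rate of A = 1/7 per day
Rate of B = 1/25 per day
Combined rate = 1/7 + 1/25 = 32/175 ≈ 0.1829 per day
Days = 1 / combined rate = 175/32
≈ 5.47 days

5.47 days


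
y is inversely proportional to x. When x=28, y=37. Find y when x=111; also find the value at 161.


Inverse proportion: x × y = constant
k = 28 × 37 = 1036
At x=111: k/111 = 9.33
At x=161: k/161 = 6.43
= 9.33 and 6.43

9.33 and 6.43


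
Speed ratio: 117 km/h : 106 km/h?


Ratio = 117:106
GCD = 1
Simplified = 117:106
Time ratio (same distance) = 106:117
Speed ratio = 117:106

117:106


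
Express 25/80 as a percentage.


Percentage = (part / whole) × 100
= (25 / 80) × 100
= 31.25%

31.25%


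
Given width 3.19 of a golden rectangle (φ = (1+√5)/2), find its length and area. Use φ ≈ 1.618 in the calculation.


φ = (1 + √5) / 2 ≈ 1.618
Length = width × φ = 3.19 × 1.618 = 5.16142
≈ 5.16
Area = width × length = 3.19 × 5.16142 = 16.4649298 ≈ 16.46
= Length: 5.16, Area: 16.46

Length: 5.16, Area: 16.46


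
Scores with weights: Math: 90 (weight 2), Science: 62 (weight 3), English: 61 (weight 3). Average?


Numerator = 90×2 + 62×3 + 61×3
= 180 + 186 + 183
= 549
Total weight = 8
Weighted avg = 549/8
= 68.63

68.63


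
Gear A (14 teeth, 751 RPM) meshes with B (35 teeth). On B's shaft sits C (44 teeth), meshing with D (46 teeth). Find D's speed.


Stage 1: RPM_B = RPM_A × t_A/t_B = 751 × 14/35 = 10514/35 = 300.40
B and C share a shaft → RPM_C = RPM_B
Stage 2: RPM_D = RPM_C × t_C/t_D = RPM_A × (t_A×t_C)/(t_B×t_D)
Overall ratio = (14×44)/(35×46) = 616/1610
RPM_D = 751 × 616/1610 = 462616/1610
≈ 287.34 RPM

287.34 RPM


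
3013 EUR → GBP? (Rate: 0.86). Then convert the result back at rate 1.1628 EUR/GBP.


Amount × rate = 3013 × 0.86 = 2591.18 GBP
Round-trip: 2591.18 × 1.1628 = 3013.02 EUR
= 2591.18 GBP, then 3013.02 EUR

2591.18 GBP, then 3013.02 EUR


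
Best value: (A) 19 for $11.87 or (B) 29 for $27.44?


Deal A: $11.87/19 = $0.6247/unit
Deal B: $27.44/29 = $0.9462/unit
A is cheaper per unit
= Deal A

Deal A


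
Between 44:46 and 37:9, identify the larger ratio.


44/46 = 0.9565
37/9 = 4.1111
0.9565 < 4.1111, so 44:46 is less
= 37:9

37:9


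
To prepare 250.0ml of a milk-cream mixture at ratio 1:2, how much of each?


Total parts = 1 + 2 = 3
milk: 250.0 × 1/3 = 83.3ml
cream: 250.0 × 2/3 = 166.7ml
= 83.3ml and 166.7ml

83.3ml and 166.7ml


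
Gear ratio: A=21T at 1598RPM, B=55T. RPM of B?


Gear ratio = 21:55 = 21:55
RPM_B = RPM_A × (teeth_A / teeth_B)
= 1598 × (21/55)
= 610.1 RPM

610.1 RPM


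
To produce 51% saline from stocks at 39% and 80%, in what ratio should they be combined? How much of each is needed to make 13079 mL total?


Let x parts of 39% mix with y parts of 80%.
39x + 80y = 51(x + y)
39x + 80y = 51x + 51y
x(39 - 51) = y(51 - 80)
x/y = (80 - 51)/(51 - 39) = 29/12
Simplify: 29:12
Total parts = 41; one part = 13079/41 = 319.00 mL
39% solution: 29×319.00 = 9251.00 mL
80% solution: 12×319.00 = 3828.00 mL
= ratio 29:12; 9251.00 mL and 3828.00 mL

ratio 29:12; 9251.00 mL and 3828.00 mL


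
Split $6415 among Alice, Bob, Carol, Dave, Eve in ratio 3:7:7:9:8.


Total parts = 3 + 7 + 7 + 9 + 8 = 34
Alice: 6415 × 3/34 = 566.03
Bob: 6415 × 7/34 = 1320.74
Carol: 6415 × 7/34 = 1320.74
Dave: 6415 × 9/34 = 1698.09
Eve: 6415 × 8/34 = 1509.41
= Alice: $566.03, Bob: $1320.74, Carol: $1320.74, Dave: $1698.09, Eve: $1509.41

Alice: $566.03, Bob: $1320.74, Carol: $1320.74, Dave: $1698.09, Eve: $1509.41


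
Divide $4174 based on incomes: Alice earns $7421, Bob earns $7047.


Total income = 7421 + 7047 = $14468
Alice: $4174 × 7421/14468 = $2140.95
Bob: $4174 × 7047/14468 = $2033.05
= Alice: $2140.95, Bob: $2033.05

Alice: $2140.95, Bob: $2033.05


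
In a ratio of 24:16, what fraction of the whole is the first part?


Total parts = 24 + 16 = 40
First part: 24/40 = 3/5
= 3/5

3/5


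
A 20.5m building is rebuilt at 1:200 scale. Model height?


Model size = real / scale
= 20.5 / 200
= 0.1025 m

0.1025 m


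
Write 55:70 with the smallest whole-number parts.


GCD(55, 70) = 5
55/5 : 70/5
= 11:14

11:14


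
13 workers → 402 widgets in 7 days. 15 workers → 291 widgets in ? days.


Days ∝ work / workers, so d₂ = d₁ × (m₁/m₂) × (w₂/w₁)
Workers factor (inverse): 13/15 ≈ 0.8667
Work factor (direct): 291/402 ≈ 0.7239
d₂ = 7 × 13/15 × 291/402 = (7 × 13 × 291) / (15 × 402) = 26481/6030
≈ 4.39 days

4.39 days


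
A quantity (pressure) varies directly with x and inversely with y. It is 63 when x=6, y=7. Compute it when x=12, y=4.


z = k·x/y
Solve for k using the known point: k = z·y/x = 63×7/6 = 441/6 = 73.5000
Now evaluate at x=12, y=4:
z = k × 12 / 4 = (441 × 12) / (6 × 4) = 5292/24
= 220.5000

220.5000


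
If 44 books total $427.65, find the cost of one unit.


Unit rate = total / quantity
= 427.65 / 44
= $9.72 per unit

$9.72 per unit


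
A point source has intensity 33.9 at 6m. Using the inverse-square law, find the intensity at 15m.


I₁d₁² = I₂d₂²
I₂ = I₁ × (d₁/d₂)²
= 33.9 × (6/15)²
= 33.9 × 36/225
= 1220.4/225
= 5.4240

5.4240


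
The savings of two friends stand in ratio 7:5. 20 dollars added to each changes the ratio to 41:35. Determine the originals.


Let A = 7k, B = 5k.
(7k + 20) / (5k + 20) = 41/35
Cross-multiply: 35(7k + 20) = 41(5k + 20)
245k + 700 = 205k + 820
245k - 205k = 820 - 700
40k = 120
k = 120/40 = 3
A = 7×3 = 21, B = 5×3 = 15
= A = 21, B = 15

A = 21, B = 15


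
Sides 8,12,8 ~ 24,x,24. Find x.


Scale factor = 24/8 = 3
Missing side = 12 × 3
= 36.0

36.0


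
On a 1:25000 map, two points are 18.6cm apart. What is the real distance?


Real distance = map distance × scale
= 18.6cm × 25000
= 465000 cm = 4650.0 m
= 4.650 km

4.650 km


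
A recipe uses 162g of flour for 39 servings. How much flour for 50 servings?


Direct proportion: y/x = constant
k = 162/39 ≈ 4.1538
y₂ = k × 50 = 162 × 50 / 39 = 8100/39
≈ 207.69

207.69


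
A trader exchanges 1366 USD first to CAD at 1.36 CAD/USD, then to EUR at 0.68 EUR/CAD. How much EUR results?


Step 1: 1366 USD × 1.36 = 1857.76 CAD
Step 2: 1857.76 CAD × 0.68 = 1263.28 EUR
Implied rate USD→EUR = 1.36 × 0.68 = 0.9248
= 1263.28 EUR

1263.28 EUR


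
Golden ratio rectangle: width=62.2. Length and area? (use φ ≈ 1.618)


φ = (1 + √5) / 2 ≈ 1.618
Length = width × φ = 62.2 × 1.618 = 100.6396
≈ 100.64
Area = width × length = 62.2 × 100.6396 = 6259.78312 ≈ 6259.78
= Length: 100.64, Area: 6259.78

Length: 100.64, Area: 6259.78


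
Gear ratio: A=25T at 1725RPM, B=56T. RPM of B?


Gear ratio = 25:56 = 25:56
RPM_B = RPM_A × (teeth_A / teeth_B)
= 1725 × (25/56)
= 770.1 RPM

770.1 RPM


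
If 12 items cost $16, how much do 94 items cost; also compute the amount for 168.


Direct proportion: y/x = constant
k = 16/12 ≈ 1.3333
y at x=94: k × 94 = 16 × 94 / 12 = 1504/12 ≈ 125.33
y at x=168: k × 168 = 16 × 168 / 12 = 2688/12 = 224.00
= 125.33 and 224.00

125.33 and 224.00


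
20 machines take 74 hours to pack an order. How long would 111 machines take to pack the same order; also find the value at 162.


Inverse proportion: x × y = constant
k = 20 × 74 = 1480
At x=111: k/111 = 13.33
At x=162: k/162 = 9.14
= 13.33 and 9.14

13.33 and 9.14


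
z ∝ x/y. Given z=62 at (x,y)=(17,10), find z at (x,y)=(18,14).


z = k·x/y
Solve for k using the known point: k = z·y/x = 62×10/17 = 620/17 ≈ 36.4706
Now evaluate at x=18, y=14:
z = k × 18 / 14 = (620 × 18) / (17 × 14) = 11160/238
≈ 46.8908

46.8908


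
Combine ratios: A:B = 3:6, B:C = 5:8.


Match B: multiply A:B by 5 → 15:30
Multiply B:C by 6 → 30:48
Combined: 15:30:48
GCD = 3
= 5:10:16

5:10:16


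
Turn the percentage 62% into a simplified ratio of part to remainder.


62% means 62 parts out of 100; remainder = 38
Part : remainder = 62:38
GCD = 2
= 31:19

31:19


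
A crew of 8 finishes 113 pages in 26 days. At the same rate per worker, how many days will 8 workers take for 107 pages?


Days ∝ work / workers, so d₂ = d₁ × (m₁/m₂) × (w₂/w₁)
Workers factor (inverse): 8/8 = 1.0000
Work factor (direct): 107/113 ≈ 0.9469
d₂ = 26 × 8/8 × 107/113 = (26 × 8 × 107) / (8 × 113) = 22256/904
≈ 24.62 days

24.62 days


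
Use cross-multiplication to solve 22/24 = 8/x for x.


Cross multiply: 22 × x = 24 × 8
22x = 192
x = 192 / 22
= 8.73

8.73


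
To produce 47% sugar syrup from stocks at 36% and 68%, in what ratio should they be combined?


Let x parts of 36% mix with y parts of 68%.
36x + 68y = 47(x + y)
36x + 68y = 47x + 47y
x(36 - 47) = y(47 - 68)
x/y = (68 - 47)/(47 - 36) = 21/11
Simplify: 21:11
= 21:11

21:11


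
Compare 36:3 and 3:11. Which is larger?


36/3 = 12.0000
3/11 = 0.2727
12.0000 > 0.2727, so 36:3 is greater
= 36:3

36:3


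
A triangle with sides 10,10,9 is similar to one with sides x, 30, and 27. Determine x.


Scale factor = 30/10 = 3
Missing side = 10 × 3
= 30.0

30.0


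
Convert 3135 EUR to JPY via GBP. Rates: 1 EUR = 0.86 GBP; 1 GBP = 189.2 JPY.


Step 1: 3135 EUR × 0.86 = 2696.10 GBP
Step 2: 2696.10 GBP × 189.2 = 510102.12 JPY
Implied rate EUR→JPY = 0.86 × 189.2 = 162.7120
= 510102.12 JPY

510102.12 JPY


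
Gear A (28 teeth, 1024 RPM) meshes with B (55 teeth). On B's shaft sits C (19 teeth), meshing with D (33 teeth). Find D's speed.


Stage 1: RPM_B = RPM_A × t_A/t_B = 1024 × 28/55 = 28672/55 ≈ 521.31
B and C share a shaft → RPM_C = RPM_B
Stage 2: RPM_D = RPM_C × t_C/t_D = RPM_A × (t_A×t_C)/(t_B×t_D)
Overall ratio = (28×19)/(55×33) = 532/1815
RPM_D = 1024 × 532/1815 = 544768/1815
≈ 300.15 RPM

300.15 RPM


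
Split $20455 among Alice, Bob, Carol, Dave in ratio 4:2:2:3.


Total parts = 4 + 2 + 2 + 3 = 11
Alice: 20455 × 4/11 = 7438.18
Bob: 20455 × 2/11 = 3719.09
Carol: 20455 × 2/11 = 3719.09
Dave: 20455 × 3/11 = 5578.64
= Alice: $7438.18, Bob: $3719.09, Carol: $3719.09, Dave: $5578.64

Alice: $7438.18, Bob: $3719.09, Carol: $3719.09, Dave: $5578.64


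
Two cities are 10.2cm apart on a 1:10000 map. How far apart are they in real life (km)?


Real distance = map distance × scale
= 10.2cm × 10000
= 102000 cm = 1020.0 m
= 1.020 km

1.020 km


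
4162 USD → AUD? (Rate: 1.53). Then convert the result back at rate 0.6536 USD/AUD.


Amount × rate = 4162 × 1.53 = 6367.86 AUD
Round-trip: 6367.86 × 0.6536 = 4162.03 USD
= 6367.86 AUD, then 4162.03 USD

6367.86 AUD, then 4162.03 USD


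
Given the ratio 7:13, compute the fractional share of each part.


Total parts = 7 + 13 = 20
First part: 7/20 = 7/20
Second part: 13/20 = 13/20
= 7/20 and 13/20

7/20 and 13/20


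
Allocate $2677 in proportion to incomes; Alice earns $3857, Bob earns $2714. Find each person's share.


Total income = 3857 + 2714 = $6571
Alice: $2677 × 3857/6571 = $1571.33
Bob: $2677 × 2714/6571 = $1105.67
= Alice: $1571.33, Bob: $1105.67

Alice: $1571.33, Bob: $1105.67


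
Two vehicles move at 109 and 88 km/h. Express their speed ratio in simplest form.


Ratio = 109:88
GCD = 1
Simplified = 109:88
Time ratio (same distance) = 88:109
Speed ratio = 109:88

109:88


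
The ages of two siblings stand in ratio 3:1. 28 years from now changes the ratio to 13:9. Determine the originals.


Let A = 3k, B = 1k.
(3k + 28) / (1k + 28) = 13/9
Cross-multiply: 9(3k + 28) = 13(1k + 28)
27k + 252 = 13k + 364
27k - 13k = 364 - 252
14k = 112
k = 112/14 = 8
A = 3×8 = 24, B = 1×8 = 8
= A = 24, B = 8

A = 24, B = 8


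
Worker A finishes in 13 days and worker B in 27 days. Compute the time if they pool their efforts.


Rate of A = 1/13 per day
Rate of B = 1/27 per day
Combined rate = 1/13 + 1/27 = 40/351 ≈ 0.1140 per day
Days = 1 / combined rate = 351/40
≈ 8.78 days

8.78 days


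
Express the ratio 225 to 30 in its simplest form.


GCD(225, 30) = 15
225/15 : 30/15
= 15:2

15:2


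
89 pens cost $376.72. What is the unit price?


Unit rate = total / quantity
= 376.72 / 89
= $4.23 per unit

$4.23 per unit


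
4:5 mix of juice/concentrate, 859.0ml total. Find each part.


Total parts = 4 + 5 = 9
juice: 859.0 × 4/9 = 381.8ml
concentrate: 859.0 × 5/9 = 477.2ml
= 381.8ml and 477.2ml

381.8ml and 477.2ml


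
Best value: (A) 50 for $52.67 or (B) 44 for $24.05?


Deal A: $52.67/50 = $1.0534/unit
Deal B: $24.05/44 = $0.5466/unit
B is cheaper per unit
= Deal B

Deal B


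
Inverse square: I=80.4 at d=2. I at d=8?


I₁d₁² = I₂d₂²
I₂ = I₁ × (d₁/d₂)²
= 80.4 × (2/8)²
= 80.4 × 4/64
= 321.6/64
= 5.0250

5.0250


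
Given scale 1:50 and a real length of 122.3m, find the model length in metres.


Model size = real / scale
= 122.3 / 50
= 2.4460 m

2.4460 m


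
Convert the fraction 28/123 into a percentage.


Percentage = (part / whole) × 100
= (28 / 123) × 100
≈ 22.76%

22.76%


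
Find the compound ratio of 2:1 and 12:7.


Compound ratio = (2×12) : (1×7)
= 24:7
GCD = 1
= 24:7

24:7


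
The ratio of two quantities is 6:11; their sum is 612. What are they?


Let A = 6k, B = 11k.
6k + 11k = 612
17k = 612 → k = 612/17 = 36
A = 6×36 = 216, B = 11×36 = 396
= A = 216, B = 396

A = 216, B = 396


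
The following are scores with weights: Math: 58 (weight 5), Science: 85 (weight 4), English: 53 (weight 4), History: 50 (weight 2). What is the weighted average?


Numerator = 58×5 + 85×4 + 53×4 + 50×2
= 290 + 340 + 212 + 100
= 942
Total weight = 15
Weighted avg = 942/15
= 62.80

62.80


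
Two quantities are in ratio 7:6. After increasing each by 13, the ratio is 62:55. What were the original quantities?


Let A = 7k, B = 6k.
(7k + 13) / (6k + 13) = 62/55
Cross-multiply: 55(7k + 13) = 62(6k + 13)
385k + 715 = 372k + 806
385k - 372k = 806 - 715
13k = 91
k = 91/13 = 7
A = 7×7 = 49, B = 6×7 = 42
= A = 49, B = 42

A = 49, B = 42


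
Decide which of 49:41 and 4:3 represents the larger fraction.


49/41 = 1.1951
4/3 = 1.3333
1.1951 < 1.3333, so 49:41 is less
= 4:3

4:3


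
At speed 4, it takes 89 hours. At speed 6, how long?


Inverse proportion: x × y = constant
k = 4 × 89 = 356
y₂ = k / 6 = 356 / 6
= 59.33

59.33


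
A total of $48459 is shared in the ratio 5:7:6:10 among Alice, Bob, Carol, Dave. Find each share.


Total parts = 5 + 7 + 6 + 10 = 28
Alice: 48459 × 5/28 = 8653.39
Bob: 48459 × 7/28 = 12114.75
Carol: 48459 × 6/28 = 10384.07
Dave: 48459 × 10/28 = 17306.79
= Alice: $8653.39, Bob: $12114.75, Carol: $10384.07, Dave: $17306.79

Alice: $8653.39, Bob: $12114.75, Carol: $10384.07, Dave: $17306.79


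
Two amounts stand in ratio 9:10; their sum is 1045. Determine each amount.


Let A = 9k, B = 10k.
9k + 10k = 1045
19k = 1045 → k = 1045/19 = 55
A = 9×55 = 495, B = 10×55 = 550
= A = 495, B = 550

A = 495, B = 550


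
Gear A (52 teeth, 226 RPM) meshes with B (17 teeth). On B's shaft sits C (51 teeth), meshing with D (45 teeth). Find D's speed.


Stage 1: RPM_B = RPM_A × t_A/t_B = 226 × 52/17 = 11752/17 ≈ 691.29
B and C share a shaft → RPM_C = RPM_B
Stage 2: RPM_D = RPM_C × t_C/t_D = RPM_A × (t_A×t_C)/(t_B×t_D)
Overall ratio = (52×51)/(17×45) = 2652/765
RPM_D = 226 × 2652/765 = 599352/765
≈ 783.47 RPM

783.47 RPM


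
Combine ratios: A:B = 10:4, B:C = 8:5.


Match B: multiply A:B by 8 → 80:32
Multiply B:C by 4 → 32:20
Combined: 80:32:20
GCD = 4
= 20:8:5

20:8:5


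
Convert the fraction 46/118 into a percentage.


Percentage = (part / whole) × 100
= (46 / 118) × 100
≈ 38.98%

38.98%


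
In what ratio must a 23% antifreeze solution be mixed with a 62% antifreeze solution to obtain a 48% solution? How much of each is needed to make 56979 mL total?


Let x parts of 23% mix with y parts of 62%.
23x + 62y = 48(x + y)
23x + 62y = 48x + 48y
x(23 - 48) = y(48 - 62)
x/y = (62 - 48)/(48 - 23) = 14/25
Simplify: 14:25
Total parts = 39; one part = 56979/39 = 1461.00 mL
23% solution: 14×1461.00 = 20454.00 mL
62% solution: 25×1461.00 = 36525.00 mL
= ratio 14:25; 20454.00 mL and 36525.00 mL

ratio 14:25; 20454.00 mL and 36525.00 mL


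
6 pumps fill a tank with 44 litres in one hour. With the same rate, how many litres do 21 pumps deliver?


Direct proportion: y/x = constant
k = 44/6 ≈ 7.3333
y₂ = k × 21 = 44 × 21 / 6 = 924/6
= 154.00

154.00


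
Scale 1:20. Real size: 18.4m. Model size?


Model size = real / scale
= 18.4 / 20
= 0.9200 m

0.9200 m


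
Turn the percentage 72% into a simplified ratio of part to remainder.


72% means 72 parts out of 100; remainder = 28
Part : remainder = 72:28
GCD = 4
= 18:7

18:7


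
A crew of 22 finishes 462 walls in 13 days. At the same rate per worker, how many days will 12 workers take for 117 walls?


Days ∝ work / workers, so d₂ = d₁ × (m₁/m₂) × (w₂/w₁)
Workers factor (inverse): 22/12 ≈ 1.8333
Work factor (direct): 117/462 ≈ 0.2532
d₂ = 13 × 22/12 × 117/462 = (13 × 22 × 117) / (12 × 462) = 33462/5544
≈ 6.04 days

6.04 days


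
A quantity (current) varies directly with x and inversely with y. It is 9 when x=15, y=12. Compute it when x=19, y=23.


z = k·x/y
Solve for k using the known point: k = z·y/x = 9×12/15 = 108/15 = 7.2000
Now evaluate at x=19, y=23:
z = k × 19 / 23 = (108 × 19) / (15 × 23) = 2052/345
≈ 5.9478

5.9478


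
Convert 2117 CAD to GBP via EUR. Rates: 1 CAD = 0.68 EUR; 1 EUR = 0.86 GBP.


Step 1: 2117 CAD × 0.68 = 1439.56 EUR
Step 2: 1439.56 EUR × 0.86 = 1238.02 GBP
Implied rate CAD→GBP = 0.68 × 0.86 = 0.5848
= 1238.02 GBP

1238.02 GBP


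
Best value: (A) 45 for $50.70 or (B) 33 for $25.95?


Deal A: $50.70/45 = $1.1267/unit
Deal B: $25.95/33 = $0.7864/unit
B is cheaper per unit
= Deal B

Deal B


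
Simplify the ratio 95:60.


GCD(95, 60) = 5
95/5 : 60/5
= 19:12

19:12


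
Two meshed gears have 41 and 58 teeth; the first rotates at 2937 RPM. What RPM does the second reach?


Gear ratio = 41:58 = 41:58
RPM_B = RPM_A × (teeth_A / teeth_B)
= 2937 × (41/58)
= 2076.2 RPM

2076.2 RPM


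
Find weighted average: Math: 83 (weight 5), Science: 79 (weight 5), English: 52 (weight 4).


Numerator = 83×5 + 79×5 + 52×4
= 415 + 395 + 208
= 1018
Total weight = 14
Weighted avg = 1018/14
= 72.71

72.71


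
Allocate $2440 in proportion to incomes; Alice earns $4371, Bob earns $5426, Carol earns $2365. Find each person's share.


Total income = 4371 + 5426 + 2365 = $12162
Alice: $2440 × 4371/12162 = $876.93
Bob: $2440 × 5426/12162 = $1088.59
Carol: $2440 × 2365/12162 = $474.48
= Alice: $876.93, Bob: $1088.59, Carol: $474.48

Alice: $876.93, Bob: $1088.59, Carol: $474.48


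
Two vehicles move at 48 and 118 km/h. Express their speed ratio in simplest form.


Ratio = 48:118
GCD = 2
Simplified = 24:59
Time ratio (same distance) = 59:24
Speed ratio = 24:59

24:59


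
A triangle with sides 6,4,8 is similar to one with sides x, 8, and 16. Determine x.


Scale factor = 8/4 = 2
Missing side = 6 × 2
= 12.0

12.0


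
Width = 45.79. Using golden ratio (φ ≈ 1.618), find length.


φ = (1 + √5) / 2 ≈ 1.618
Length = width × φ = 45.79 × 1.618 = 74.08822
≈ 74.09

74.09


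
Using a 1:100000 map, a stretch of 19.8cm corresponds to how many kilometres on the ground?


Real distance = map distance × scale
= 19.8cm × 100000
= 1980000 cm = 19800.0 m
= 19.800 km

19.800 km


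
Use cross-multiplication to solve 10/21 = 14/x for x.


Cross multiply: 10 × x = 21 × 14
10x = 294
x = 294 / 10
= 29.40

29.40


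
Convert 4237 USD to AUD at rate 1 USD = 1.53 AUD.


Amount × rate = 4237 × 1.53
= 6482.61 AUD

6482.61 AUD


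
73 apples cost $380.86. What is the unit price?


Unit rate = total / quantity
= 380.86 / 73
= $5.22 per unit

$5.22 per unit


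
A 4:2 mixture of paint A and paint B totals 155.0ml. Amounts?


Total parts = 4 + 2 = 6
paint A: 155.0 × 4/6 = 103.3ml
paint B: 155.0 × 2/6 = 51.7ml
= 103.3ml and 51.7ml

103.3ml and 51.7ml
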